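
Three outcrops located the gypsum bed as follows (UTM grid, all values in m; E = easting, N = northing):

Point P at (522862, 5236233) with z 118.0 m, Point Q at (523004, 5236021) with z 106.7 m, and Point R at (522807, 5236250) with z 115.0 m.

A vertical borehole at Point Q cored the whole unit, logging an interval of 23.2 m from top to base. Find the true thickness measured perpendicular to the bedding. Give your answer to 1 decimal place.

23.0 m

Let the plane be z = a·E + b·N + c.
Point Q−Point P: 142a − 212b = −11.3;  Point R−Point P: −55a + 17b = −3.
Solving gives a = 0.08956, b = 0.11329.
|∇z| = √(a²+b²) = 0.14442, so dip δ = arctan(0.14442) = 8.22°.
True thickness = vertical thickness × cos δ = 23.2 × cos 8.22° = 23.0 m.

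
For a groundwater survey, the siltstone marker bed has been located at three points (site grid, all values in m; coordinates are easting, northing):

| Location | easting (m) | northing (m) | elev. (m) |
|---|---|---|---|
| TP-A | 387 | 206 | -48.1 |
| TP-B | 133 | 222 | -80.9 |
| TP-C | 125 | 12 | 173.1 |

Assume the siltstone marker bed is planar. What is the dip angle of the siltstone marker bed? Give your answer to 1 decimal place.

Two edge vectors: TP-A→TP-B = (-254, 16, -32.8), TP-A→TP-C = (-262, -194, 221.2).
Normal n = (TP-A→TP-B) × (TP-A→TP-C) = (-2824, 64778.4, 53468).
So ∂z/∂easting = −n_x/n_z = 0.05282 and ∂z/∂northing = −n_y/n_z = −1.21154.
Gradient magnitude |∇z| = √(a² + b²) = √(0.00279 + 1.46782) = 1.21269.
True dip = arctan(1.21269) = 50.5°, dipping toward N (azimuth ≈ 358°).

50.5°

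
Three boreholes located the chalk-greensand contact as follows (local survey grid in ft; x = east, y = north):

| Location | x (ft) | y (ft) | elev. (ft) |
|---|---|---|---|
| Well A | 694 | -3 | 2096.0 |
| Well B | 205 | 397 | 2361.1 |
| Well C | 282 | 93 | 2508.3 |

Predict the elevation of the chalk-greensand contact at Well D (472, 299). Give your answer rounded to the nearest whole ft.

2122 ft

Two edge vectors: Well A→Well B = (-489, 400, 265.1), Well A→Well C = (-412, 96, 412.3).
Normal n = (Well A→Well B) × (Well A→Well C) = (139470.4, 92393.5, 117856).
So ∂z/∂x = −n_x/n_z = −1.18340 and ∂z/∂y = −n_y/n_z = −0.78395.
Intercept c from Well A: 2096 + 821.28 − 2.35 = 2914.93.
At (472, 299): z = −558.6 − 234.4 + 2914.93 = 2122.0 ft.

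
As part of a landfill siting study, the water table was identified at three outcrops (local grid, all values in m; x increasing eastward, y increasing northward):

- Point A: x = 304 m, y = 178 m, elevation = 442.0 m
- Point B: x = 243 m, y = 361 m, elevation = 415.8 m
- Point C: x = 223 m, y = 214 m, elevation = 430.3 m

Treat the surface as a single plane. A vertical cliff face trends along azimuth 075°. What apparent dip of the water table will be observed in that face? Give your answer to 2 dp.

Two edge vectors: Point A→Point B = (-61, 183, -26.2), Point A→Point C = (-81, 36, -11.7).
Normal n = (Point A→Point B) × (Point A→Point C) = (-1197.9, 1408.5, 12627).
So ∂z/∂x = −n_x/n_z = 0.09487 and ∂z/∂y = −n_y/n_z = −0.11155.
Unit vector along 075° is (sin 75°, cos 75°) = (0.9659, 0.2588).
Slope in that direction = a·(0.9659) + b·(0.2588) = 0.06277.
Apparent dip = arctan|0.06277| = 3.59° (true dip is 8.3°, so apparent ≤ true as expected).

3.59°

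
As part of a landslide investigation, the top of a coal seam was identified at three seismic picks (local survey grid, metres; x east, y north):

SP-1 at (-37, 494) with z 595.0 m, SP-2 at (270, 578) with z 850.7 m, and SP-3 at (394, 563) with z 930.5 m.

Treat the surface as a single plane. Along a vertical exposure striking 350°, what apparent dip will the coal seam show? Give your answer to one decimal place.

Two edge vectors: SP-1→SP-2 = (307, 84, 255.7), SP-1→SP-3 = (431, 69, 335.5).
Normal n = (SP-1→SP-2) × (SP-1→SP-3) = (10538.7, 7208.2, -15021).
So ∂z/∂x = −n_x/n_z = 0.70160 and ∂z/∂y = −n_y/n_z = 0.47987.
Unit vector along 350° is (sin 350°, cos 350°) = (-0.1736, 0.9848).
Slope in that direction = a·(-0.1736) + b·(0.9848) = 0.35075.
Apparent dip = arctan|0.35075| = 19.3° (true dip is 40.4°, so apparent ≤ true as expected).

19.3°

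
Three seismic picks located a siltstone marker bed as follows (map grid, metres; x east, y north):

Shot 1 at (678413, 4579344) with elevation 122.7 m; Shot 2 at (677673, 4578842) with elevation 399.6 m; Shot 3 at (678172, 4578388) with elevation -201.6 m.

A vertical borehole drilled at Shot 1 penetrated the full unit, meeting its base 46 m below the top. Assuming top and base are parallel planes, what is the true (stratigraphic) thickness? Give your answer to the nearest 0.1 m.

34.2 m

Two edge vectors: Shot 1→Shot 2 = (-740, -502, 276.9), Shot 1→Shot 3 = (-241, -956, -324.3).
Normal n = (Shot 1→Shot 2) × (Shot 1→Shot 3) = (427515, -306714.9, 586458).
So ∂z/∂x = −n_x/n_z = −0.72898 and ∂z/∂y = −n_y/n_z = 0.52300.
|∇z| = √(a²+b²) = 0.89718, so dip δ = arctan(0.89718) = 41.90°.
True thickness = vertical thickness × cos δ = 46 × cos 41.90° = 34.2 m.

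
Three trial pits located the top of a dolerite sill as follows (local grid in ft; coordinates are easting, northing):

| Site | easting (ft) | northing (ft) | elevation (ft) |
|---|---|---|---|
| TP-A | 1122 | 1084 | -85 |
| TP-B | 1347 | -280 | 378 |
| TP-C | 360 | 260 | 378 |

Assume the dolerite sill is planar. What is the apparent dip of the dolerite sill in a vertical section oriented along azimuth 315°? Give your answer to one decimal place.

6.8°

Let the plane be z = a·easting + b·northing + c.
TP-B−TP-A: 225a − 1364b = 463;  TP-C−TP-A: −762a − 824b = 463.
Solving gives a = −0.20414, b = −0.37312.
Unit vector along 315° is (sin 315°, cos 315°) = (-0.7071, 0.7071).
Slope in that direction = a·(-0.7071) + b·(0.7071) = −0.11949.
Apparent dip = arctan|0.11949| = 6.8° (true dip is 23.0°, so apparent ≤ true as expected).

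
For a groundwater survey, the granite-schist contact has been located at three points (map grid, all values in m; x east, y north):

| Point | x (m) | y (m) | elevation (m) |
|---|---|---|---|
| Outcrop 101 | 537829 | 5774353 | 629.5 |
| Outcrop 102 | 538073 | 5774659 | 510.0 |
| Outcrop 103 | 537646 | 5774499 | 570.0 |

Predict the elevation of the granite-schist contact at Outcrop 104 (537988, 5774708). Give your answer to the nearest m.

Two edge vectors: Outcrop 101→Outcrop 102 = (244, 306, -119.5), Outcrop 101→Outcrop 103 = (-183, 146, -59.5).
Normal n = (Outcrop 101→Outcrop 102) × (Outcrop 101→Outcrop 103) = (-760, 36386.5, 91622).
So ∂z/∂x = −n_x/n_z = 0.00829495 and ∂z/∂y = −n_y/n_z = −0.39713715.
Intercept c from Outcrop 101: 629.5 − 4461.27 + 2293210.10 = 2289378.33.
At (537988, 5774708): z = 4462.6 − 2293351.1 + 2289378.33 = 489.8 m.

490 m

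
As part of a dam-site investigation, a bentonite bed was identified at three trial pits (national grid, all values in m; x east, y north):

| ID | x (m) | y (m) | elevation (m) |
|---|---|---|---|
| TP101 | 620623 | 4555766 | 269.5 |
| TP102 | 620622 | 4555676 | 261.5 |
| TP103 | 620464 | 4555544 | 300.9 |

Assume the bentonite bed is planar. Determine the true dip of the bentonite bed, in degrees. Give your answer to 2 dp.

18.75°

Let the plane be z = a·x + b·y + c.
TP102−TP101: −1a − 90b = −8;  TP103−TP101: −159a − 222b = 31.4.
Solving gives a = −0.32666, b = 0.09252.
Gradient magnitude |∇z| = √(a² + b²) = √(0.10671 + 0.00856) = 0.33951.
True dip = arctan(0.33951) = 18.75°, dipping toward ESE (azimuth ≈ 106°).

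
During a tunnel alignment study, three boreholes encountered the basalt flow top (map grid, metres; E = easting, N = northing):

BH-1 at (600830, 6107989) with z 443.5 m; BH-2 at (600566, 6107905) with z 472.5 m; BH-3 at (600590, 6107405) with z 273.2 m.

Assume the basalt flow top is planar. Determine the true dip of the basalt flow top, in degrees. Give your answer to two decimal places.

Two edge vectors: BH-1→BH-2 = (-264, -84, 29), BH-1→BH-3 = (-240, -584, -170.3).
Normal n = (BH-1→BH-2) × (BH-1→BH-3) = (31241.2, -51919.2, 134016).
So ∂z/∂E = −n_x/n_z = −0.23312 and ∂z/∂N = −n_y/n_z = 0.38741.
Gradient magnitude |∇z| = √(a² + b²) = √(0.05434 + 0.15009) = 0.45214.
True dip = arctan(0.45214) = 24.33°, dipping toward SSE (azimuth ≈ 149°).

24.33°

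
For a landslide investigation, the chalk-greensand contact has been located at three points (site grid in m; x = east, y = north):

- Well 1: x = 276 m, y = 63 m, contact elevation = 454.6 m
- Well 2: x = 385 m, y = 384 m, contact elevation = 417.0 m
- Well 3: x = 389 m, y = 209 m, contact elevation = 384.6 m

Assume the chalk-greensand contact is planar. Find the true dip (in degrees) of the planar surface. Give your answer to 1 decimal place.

Two edge vectors: Well 1→Well 2 = (109, 321, -37.6), Well 1→Well 3 = (113, 146, -70).
Normal n = (Well 1→Well 2) × (Well 1→Well 3) = (-16980.4, 3381.2, -20359).
So ∂z/∂x = −n_x/n_z = −0.83405 and ∂z/∂y = −n_y/n_z = 0.16608.
Gradient magnitude |∇z| = √(a² + b²) = √(0.69564 + 0.02758) = 0.85042.
True dip = arctan(0.85042) = 40.4°, dipping toward ESE (azimuth ≈ 101°).

40.4°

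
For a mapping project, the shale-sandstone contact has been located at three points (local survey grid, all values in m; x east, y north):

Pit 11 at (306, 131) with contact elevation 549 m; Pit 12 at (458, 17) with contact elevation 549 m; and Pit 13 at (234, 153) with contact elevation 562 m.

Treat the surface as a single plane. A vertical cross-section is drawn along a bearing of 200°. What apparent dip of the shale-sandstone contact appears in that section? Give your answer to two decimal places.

Two edge vectors: Pit 11→Pit 12 = (152, -114, 0), Pit 11→Pit 13 = (-72, 22, 13).
Normal n = (Pit 11→Pit 12) × (Pit 11→Pit 13) = (-1482, -1976, -4864).
So ∂z/∂x = −n_x/n_z = −0.30469 and ∂z/∂y = −n_y/n_z = −0.40625.
Unit vector along 200° is (sin 200°, cos 200°) = (-0.3420, -0.9397).
Slope in that direction = a·(-0.3420) + b·(-0.9397) = 0.48596.
Apparent dip = arctan|0.48596| = 25.92° (true dip is 26.9°, so apparent ≤ true as expected).

25.92°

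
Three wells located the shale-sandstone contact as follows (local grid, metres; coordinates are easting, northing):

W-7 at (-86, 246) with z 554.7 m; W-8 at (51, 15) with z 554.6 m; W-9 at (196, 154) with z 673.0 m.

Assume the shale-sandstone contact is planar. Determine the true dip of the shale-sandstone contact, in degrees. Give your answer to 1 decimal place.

Two edge vectors: W-7→W-8 = (137, -231, -0.1), W-7→W-9 = (282, -92, 118.3).
Normal n = (W-7→W-8) × (W-7→W-9) = (-27336.5, -16235.3, 52538).
So ∂z/∂easting = −n_x/n_z = 0.52032 and ∂z/∂northing = −n_y/n_z = 0.30902.
Gradient magnitude |∇z| = √(a² + b²) = √(0.27073 + 0.09549) = 0.60517.
True dip = arctan(0.60517) = 31.2°, dipping toward WSW (azimuth ≈ 239°).

31.2°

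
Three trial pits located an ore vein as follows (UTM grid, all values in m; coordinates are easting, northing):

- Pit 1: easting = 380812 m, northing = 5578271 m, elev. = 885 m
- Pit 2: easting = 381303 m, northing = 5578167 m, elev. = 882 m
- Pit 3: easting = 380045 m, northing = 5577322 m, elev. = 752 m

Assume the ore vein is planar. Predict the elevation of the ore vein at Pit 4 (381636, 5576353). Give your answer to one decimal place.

664.0 m

Let the plane be z = a·easting + b·northing + c.
Pit 2−Pit 1: 491a − 104b = −3;  Pit 3−Pit 1: −767a − 949b = −133.
Solving gives a = 0.020129112, b = 0.123878789.
Then c = 885 − a·380812 − b·5578271 = −697809.86.
At (381636, 5576353): z = 7682.0 + 690791.9 − 697809.86 = 664.0 m.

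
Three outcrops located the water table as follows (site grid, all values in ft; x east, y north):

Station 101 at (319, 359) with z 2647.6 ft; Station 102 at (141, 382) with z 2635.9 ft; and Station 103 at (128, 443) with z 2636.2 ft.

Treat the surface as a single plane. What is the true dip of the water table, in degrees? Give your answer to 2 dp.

Two edge vectors: Station 101→Station 102 = (-178, 23, -11.7), Station 101→Station 103 = (-191, 84, -11.4).
Normal n = (Station 101→Station 102) × (Station 101→Station 103) = (720.6, 205.5, -10559).
So ∂z/∂x = −n_x/n_z = 0.06825 and ∂z/∂y = −n_y/n_z = 0.01946.
Gradient magnitude |∇z| = √(a² + b²) = √(0.00466 + 0.00038) = 0.07097.
True dip = arctan(0.07097) = 4.06°, dipping toward WSW (azimuth ≈ 254°).

4.06°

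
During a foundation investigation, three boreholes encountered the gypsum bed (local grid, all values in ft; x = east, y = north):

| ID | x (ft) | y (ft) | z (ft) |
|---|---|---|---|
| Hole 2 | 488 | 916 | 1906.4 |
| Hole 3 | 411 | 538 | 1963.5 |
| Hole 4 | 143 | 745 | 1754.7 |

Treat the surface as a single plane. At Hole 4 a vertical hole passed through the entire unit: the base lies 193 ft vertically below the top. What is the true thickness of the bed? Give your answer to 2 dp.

163.16 ft

Two edge vectors: Hole 2→Hole 3 = (-77, -378, 57.1), Hole 2→Hole 4 = (-345, -171, -151.7).
Normal n = (Hole 2→Hole 3) × (Hole 2→Hole 4) = (67106.7, -31380.4, -117243).
So ∂z/∂x = −n_x/n_z = 0.57237 and ∂z/∂y = −n_y/n_z = −0.26765.
|∇z| = √(a²+b²) = 0.63186, so dip δ = arctan(0.63186) = 32.29°.
True thickness = vertical thickness × cos δ = 193 × cos 32.29° = 163.16 ft.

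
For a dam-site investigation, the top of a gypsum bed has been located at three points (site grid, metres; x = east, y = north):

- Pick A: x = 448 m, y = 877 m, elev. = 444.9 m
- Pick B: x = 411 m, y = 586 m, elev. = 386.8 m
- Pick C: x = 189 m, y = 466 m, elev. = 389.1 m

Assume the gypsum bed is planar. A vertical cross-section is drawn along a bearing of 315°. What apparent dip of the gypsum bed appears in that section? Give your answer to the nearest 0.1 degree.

13.6°

Two edge vectors: Pick A→Pick B = (-37, -291, -58.1), Pick A→Pick C = (-259, -411, -55.8).
Normal n = (Pick A→Pick B) × (Pick A→Pick C) = (-7641.3, 12983.3, -60162).
So ∂z/∂x = −n_x/n_z = −0.12701 and ∂z/∂y = −n_y/n_z = 0.21581.
Unit vector along 315° is (sin 315°, cos 315°) = (-0.7071, 0.7071).
Slope in that direction = a·(-0.7071) + b·(0.7071) = 0.24241.
Apparent dip = arctan|0.24241| = 13.6° (true dip is 14.1°, so apparent ≤ true as expected).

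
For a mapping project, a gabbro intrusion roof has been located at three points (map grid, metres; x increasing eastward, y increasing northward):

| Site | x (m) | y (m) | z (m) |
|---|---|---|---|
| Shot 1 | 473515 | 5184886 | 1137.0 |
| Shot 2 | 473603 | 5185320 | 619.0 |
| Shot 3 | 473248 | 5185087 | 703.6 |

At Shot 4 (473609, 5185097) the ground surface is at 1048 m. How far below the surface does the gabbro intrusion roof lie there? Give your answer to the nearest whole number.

Let the plane be z = a·x + b·y + c.
Shot 2−Shot 1: 88a + 434b = −518;  Shot 3−Shot 1: −267a + 201b = −433.4.
Solving gives a = 0.62873486, b = −1.32103380.
Then c = 1137 − a·473515 − b·5184886 = 6552831.25.
At (473609, 5185097): z_contact = 297774.5 − 6849688.4 + 6552831.25 = 917.4 m.
Depth below ground = 1048 − 917.4 = 131 m.

131 m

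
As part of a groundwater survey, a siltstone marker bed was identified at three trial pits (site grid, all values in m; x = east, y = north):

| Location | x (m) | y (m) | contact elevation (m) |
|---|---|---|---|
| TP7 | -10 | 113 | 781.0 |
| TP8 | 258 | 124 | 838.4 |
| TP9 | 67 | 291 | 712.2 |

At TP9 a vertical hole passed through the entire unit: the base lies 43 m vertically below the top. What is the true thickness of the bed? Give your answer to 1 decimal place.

Two edge vectors: TP7→TP8 = (268, 11, 57.4), TP7→TP9 = (77, 178, -68.8).
Normal n = (TP7→TP8) × (TP7→TP9) = (-10974, 22858.2, 46857).
So ∂z/∂x = −n_x/n_z = 0.23420 and ∂z/∂y = −n_y/n_z = −0.48783.
|∇z| = √(a²+b²) = 0.54114, so dip δ = arctan(0.54114) = 28.42°.
True thickness = vertical thickness × cos δ = 43 × cos 28.42° = 37.8 m.

37.8 m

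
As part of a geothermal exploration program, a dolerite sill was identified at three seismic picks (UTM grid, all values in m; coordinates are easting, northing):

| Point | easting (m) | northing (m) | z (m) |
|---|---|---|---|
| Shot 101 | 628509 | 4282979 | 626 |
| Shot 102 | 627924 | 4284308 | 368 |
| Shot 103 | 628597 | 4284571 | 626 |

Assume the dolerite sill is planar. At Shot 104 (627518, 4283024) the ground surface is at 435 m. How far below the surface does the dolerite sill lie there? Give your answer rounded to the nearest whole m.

198 m

Let the plane be z = a·easting + b·northing + c.
Shot 102−Shot 101: −585a + 1329b = −258;  Shot 103−Shot 101: 88a + 1592b = 0.
Solving gives a = 0.39182197, b = −0.02165850.
Then c = 626 − a·628509 − b·4282979 = −152874.73.
At (627518, 4283024): z_contact = 245875.3 − 92763.9 − 152874.73 = 236.7 m.
Depth below ground = 435 − 236.7 = 198 m.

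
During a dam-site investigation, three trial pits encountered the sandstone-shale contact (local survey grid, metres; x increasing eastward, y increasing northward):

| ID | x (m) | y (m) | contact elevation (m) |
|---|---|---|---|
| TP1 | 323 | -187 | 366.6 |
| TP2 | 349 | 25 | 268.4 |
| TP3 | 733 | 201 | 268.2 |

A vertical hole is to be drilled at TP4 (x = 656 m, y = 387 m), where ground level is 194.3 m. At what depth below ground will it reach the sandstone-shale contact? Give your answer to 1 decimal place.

34.7 m

Let the plane be z = a·x + b·y + c.
TP2−TP1: 26a + 212b = −98.2;  TP3−TP1: 410a + 388b = −98.4.
Solving gives a = 0.22440, b = −0.49073.
Then c = 366.6 − a·323 − b·-187 = 202.35.
At (656, 387): z_contact = 147.20 − 189.91 + 202.35 = 159.65 m.
Depth below ground = 194.3 − 159.65 = 34.7 m.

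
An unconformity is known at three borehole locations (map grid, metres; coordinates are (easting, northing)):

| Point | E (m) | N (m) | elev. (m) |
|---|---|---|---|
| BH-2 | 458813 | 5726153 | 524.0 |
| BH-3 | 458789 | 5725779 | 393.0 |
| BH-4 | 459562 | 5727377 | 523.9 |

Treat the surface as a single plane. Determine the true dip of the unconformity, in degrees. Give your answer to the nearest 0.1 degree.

Two edge vectors: BH-2→BH-3 = (-24, -374, -131), BH-2→BH-4 = (749, 1224, -0.1).
Normal n = (BH-2→BH-3) × (BH-2→BH-4) = (160381.4, -98121.4, 250750).
So ∂z/∂E = −n_x/n_z = −0.63961 and ∂z/∂N = −n_y/n_z = 0.39131.
Gradient magnitude |∇z| = √(a² + b²) = √(0.40910 + 0.15312) = 0.74981.
True dip = arctan(0.74981) = 36.9°, dipping toward ESE (azimuth ≈ 121°).

36.9°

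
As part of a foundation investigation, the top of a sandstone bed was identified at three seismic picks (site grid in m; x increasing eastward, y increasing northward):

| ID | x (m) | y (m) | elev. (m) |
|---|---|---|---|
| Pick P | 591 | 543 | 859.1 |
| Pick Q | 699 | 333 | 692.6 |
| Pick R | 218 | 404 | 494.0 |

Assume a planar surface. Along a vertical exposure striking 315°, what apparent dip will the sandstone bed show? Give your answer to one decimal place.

Let the plane be z = a·x + b·y + c.
Pick Q−Pick P: 108a − 210b = −166.5;  Pick R−Pick P: −373a − 139b = −365.1.
Solving gives a = 0.57346, b = 1.08778.
Unit vector along 315° is (sin 315°, cos 315°) = (-0.7071, 0.7071).
Slope in that direction = a·(-0.7071) + b·(0.7071) = 0.36368.
Apparent dip = arctan|0.36368| = 20.0° (true dip is 50.9°, so apparent ≤ true as expected).

20.0°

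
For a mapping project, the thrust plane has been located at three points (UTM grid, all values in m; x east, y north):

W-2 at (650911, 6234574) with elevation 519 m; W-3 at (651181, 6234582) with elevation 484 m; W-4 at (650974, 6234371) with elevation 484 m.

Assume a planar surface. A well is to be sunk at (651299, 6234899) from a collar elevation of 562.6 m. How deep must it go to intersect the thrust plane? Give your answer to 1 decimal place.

Two edge vectors: W-2→W-3 = (270, 8, -35), W-2→W-4 = (63, -203, -35).
Normal n = (W-2→W-3) × (W-2→W-4) = (-7385, 7245, -55314).
So ∂z/∂x = −n_x/n_z = −0.133510504 and ∂z/∂y = −n_y/n_z = 0.130979499.
Intercept c from W-2: 519 + 86903.46 − 816601.38 = −729178.92.
At (651299, 6234899): z_contact = −86955.26 + 816643.95 − 729178.92 = 509.77 m.
Depth below ground = 562.6 − 509.77 = 52.8 m.

52.8 m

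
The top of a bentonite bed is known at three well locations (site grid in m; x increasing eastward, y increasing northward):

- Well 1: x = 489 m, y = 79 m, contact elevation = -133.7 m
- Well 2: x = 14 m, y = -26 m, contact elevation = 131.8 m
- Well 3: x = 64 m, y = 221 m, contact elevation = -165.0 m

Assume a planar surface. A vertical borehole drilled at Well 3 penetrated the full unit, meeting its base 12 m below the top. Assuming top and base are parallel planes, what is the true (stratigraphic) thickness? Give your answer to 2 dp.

Let the plane be z = a·x + b·y + c.
Well 2−Well 1: −475a − 105b = 265.5;  Well 3−Well 1: −425a + 142b = −31.3.
Solving gives a = −0.30707, b = −1.13946.
|∇z| = √(a²+b²) = 1.18011, so dip δ = arctan(1.18011) = 49.72°.
True thickness = vertical thickness × cos δ = 12 × cos 49.72° = 7.76 m.

7.76 m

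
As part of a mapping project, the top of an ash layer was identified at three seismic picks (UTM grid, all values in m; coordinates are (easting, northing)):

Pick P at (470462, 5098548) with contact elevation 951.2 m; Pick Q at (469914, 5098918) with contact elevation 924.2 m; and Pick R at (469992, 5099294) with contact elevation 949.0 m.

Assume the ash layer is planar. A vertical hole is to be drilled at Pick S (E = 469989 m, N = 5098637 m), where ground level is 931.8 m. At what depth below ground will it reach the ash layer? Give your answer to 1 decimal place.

Two edge vectors: Pick P→Pick Q = (-548, 370, -27), Pick P→Pick R = (-470, 746, -2.2).
Normal n = (Pick P→Pick Q) × (Pick P→Pick R) = (19328, 11484.4, -234908).
So ∂z/∂E = −n_x/n_z = 0.082279020 and ∂z/∂N = −n_y/n_z = 0.048888927.
Intercept c from Pick P: 951.2 − 38709.15 − 249262.54 = −287020.49.
At (469989, 5098637): z_contact = 38670.23 + 249266.89 − 287020.49 = 916.63 m.
Depth below ground = 931.8 − 916.63 = 15.2 m.

15.2 m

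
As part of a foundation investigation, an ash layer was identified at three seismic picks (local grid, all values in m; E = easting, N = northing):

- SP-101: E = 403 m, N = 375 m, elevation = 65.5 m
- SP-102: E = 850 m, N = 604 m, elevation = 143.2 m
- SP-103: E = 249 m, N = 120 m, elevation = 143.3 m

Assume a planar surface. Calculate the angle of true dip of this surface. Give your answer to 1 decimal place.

37.3°

Let the plane be z = a·E + b·N + c.
SP-102−SP-101: 447a + 229b = 77.7;  SP-103−SP-101: −154a − 255b = 77.8.
Solving gives a = 0.47803, b = −0.59379.
Gradient magnitude |∇z| = √(a² + b²) = √(0.22851 + 0.35258) = 0.76229.
True dip = arctan(0.76229) = 37.3°, dipping toward NW (azimuth ≈ 321°).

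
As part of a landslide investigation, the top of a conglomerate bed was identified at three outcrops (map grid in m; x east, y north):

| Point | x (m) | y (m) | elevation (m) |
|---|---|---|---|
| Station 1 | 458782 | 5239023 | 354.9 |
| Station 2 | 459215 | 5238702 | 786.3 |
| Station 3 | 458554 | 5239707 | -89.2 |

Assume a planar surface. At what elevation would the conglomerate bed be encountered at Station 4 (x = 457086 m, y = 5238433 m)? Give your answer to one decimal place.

Two edge vectors: Station 1→Station 2 = (433, -321, 431.4), Station 1→Station 3 = (-228, 684, -444.1).
Normal n = (Station 1→Station 2) × (Station 1→Station 3) = (-152521.5, 93936.1, 222984).
So ∂z/∂x = −n_x/n_z = 0.684001991 and ∂z/∂y = −n_y/n_z = −0.421268342.
Intercept c from Station 1: 354.9 − 313807.80 + 2207034.53 = 1893581.63.
At (457086, 5238433): z = 312647.7 − 2206786.0 + 1893581.63 = -556.6 m.

-556.6 m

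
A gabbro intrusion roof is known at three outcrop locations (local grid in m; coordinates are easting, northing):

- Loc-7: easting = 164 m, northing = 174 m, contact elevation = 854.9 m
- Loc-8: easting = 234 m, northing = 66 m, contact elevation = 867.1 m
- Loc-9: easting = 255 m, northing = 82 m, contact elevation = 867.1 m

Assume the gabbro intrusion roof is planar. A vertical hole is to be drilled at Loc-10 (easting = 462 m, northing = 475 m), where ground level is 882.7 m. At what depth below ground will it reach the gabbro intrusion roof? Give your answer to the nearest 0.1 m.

Two edge vectors: Loc-7→Loc-8 = (70, -108, 12.2), Loc-7→Loc-9 = (91, -92, 12.2).
Normal n = (Loc-7→Loc-8) × (Loc-7→Loc-9) = (-195.2, 256.2, 3388).
So ∂z/∂easting = −n_x/n_z = 0.05762 and ∂z/∂northing = −n_y/n_z = −0.07562.
Intercept c from Loc-7: 854.9 − 9.45 + 13.16 = 858.61.
At (462, 475): z_contact = 26.62 − 35.92 + 858.61 = 849.31 m.
Depth below ground = 882.7 − 849.31 = 33.4 m.

33.4 m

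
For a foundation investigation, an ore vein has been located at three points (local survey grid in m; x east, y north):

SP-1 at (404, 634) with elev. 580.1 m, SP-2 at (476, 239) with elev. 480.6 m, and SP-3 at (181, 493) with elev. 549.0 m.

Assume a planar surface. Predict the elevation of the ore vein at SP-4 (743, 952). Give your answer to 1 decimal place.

653.2 m

Let the plane be z = a·x + b·y + c.
SP-2−SP-1: 72a − 395b = −99.5;  SP-3−SP-1: −223a − 141b = −31.1.
Solving gives a = −0.01776, b = 0.24866.
Then c = 580.1 − a·404 − b·634 = 429.63.
At (743, 952): z = −13.2 + 236.7 + 429.63 = 653.2 m.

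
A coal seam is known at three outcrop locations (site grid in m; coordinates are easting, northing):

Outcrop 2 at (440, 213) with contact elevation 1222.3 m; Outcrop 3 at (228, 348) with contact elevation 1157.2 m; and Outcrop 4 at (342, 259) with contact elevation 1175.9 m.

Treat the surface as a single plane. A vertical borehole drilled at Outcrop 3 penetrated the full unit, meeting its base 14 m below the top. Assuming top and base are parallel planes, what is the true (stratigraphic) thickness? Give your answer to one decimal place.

8.3 m

Let the plane be z = a·easting + b·northing + c.
Outcrop 3−Outcrop 2: −212a + 135b = −65.1;  Outcrop 4−Outcrop 2: −98a + 46b = −46.4.
Solving gives a = 0.94002, b = 0.99396.
|∇z| = √(a²+b²) = 1.36807, so dip δ = arctan(1.36807) = 53.83°.
True thickness = vertical thickness × cos δ = 14 × cos 53.83° = 8.3 m.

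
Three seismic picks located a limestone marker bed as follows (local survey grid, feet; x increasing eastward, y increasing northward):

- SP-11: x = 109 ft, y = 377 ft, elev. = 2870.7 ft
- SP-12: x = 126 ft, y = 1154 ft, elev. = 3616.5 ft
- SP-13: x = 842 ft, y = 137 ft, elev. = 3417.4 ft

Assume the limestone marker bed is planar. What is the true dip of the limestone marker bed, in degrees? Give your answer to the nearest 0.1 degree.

Let the plane be z = a·x + b·y + c.
SP-12−SP-11: 17a + 777b = 745.8;  SP-13−SP-11: 733a − 240b = 546.7.
Solving gives a = 1.05257, b = 0.93682.
Gradient magnitude |∇z| = √(a² + b²) = √(1.10791 + 0.87762) = 1.40909.
True dip = arctan(1.40909) = 54.6°, dipping toward SW (azimuth ≈ 228°).

54.6°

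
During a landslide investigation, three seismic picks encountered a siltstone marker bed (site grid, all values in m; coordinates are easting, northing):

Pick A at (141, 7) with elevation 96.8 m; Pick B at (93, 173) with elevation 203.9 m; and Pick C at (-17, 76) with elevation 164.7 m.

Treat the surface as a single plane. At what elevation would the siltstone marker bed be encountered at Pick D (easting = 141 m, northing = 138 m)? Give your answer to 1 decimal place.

Two edge vectors: Pick A→Pick B = (-48, 166, 107.1), Pick A→Pick C = (-158, 69, 67.9).
Normal n = (Pick A→Pick B) × (Pick A→Pick C) = (3881.5, -13662.6, 22916).
So ∂z/∂easting = −n_x/n_z = −0.16938 and ∂z/∂northing = −n_y/n_z = 0.59620.
Intercept c from Pick A: 96.8 + 23.88 − 4.17 = 116.51.
At (141, 138): z = −23.9 + 82.3 + 116.51 = 174.9 m.

174.9 m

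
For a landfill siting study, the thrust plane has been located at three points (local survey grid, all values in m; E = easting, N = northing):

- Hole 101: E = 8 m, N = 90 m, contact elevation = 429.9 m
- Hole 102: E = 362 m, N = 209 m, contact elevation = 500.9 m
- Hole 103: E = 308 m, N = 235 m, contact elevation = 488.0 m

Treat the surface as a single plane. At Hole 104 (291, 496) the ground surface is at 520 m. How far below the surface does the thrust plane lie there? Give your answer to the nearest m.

Two edge vectors: Hole 101→Hole 102 = (354, 119, 71), Hole 101→Hole 103 = (300, 145, 58.1).
Normal n = (Hole 101→Hole 102) × (Hole 101→Hole 103) = (-3381.1, 732.6, 15630).
So ∂z/∂E = −n_x/n_z = 0.21632 and ∂z/∂N = −n_y/n_z = −0.04687.
Intercept c from Hole 101: 429.9 − 1.73 + 4.22 = 432.39.
At (291, 496): z_contact = 62.9 − 23.2 + 432.39 = 472.1 m.
Depth below ground = 520 − 472.1 = 48 m.

48 m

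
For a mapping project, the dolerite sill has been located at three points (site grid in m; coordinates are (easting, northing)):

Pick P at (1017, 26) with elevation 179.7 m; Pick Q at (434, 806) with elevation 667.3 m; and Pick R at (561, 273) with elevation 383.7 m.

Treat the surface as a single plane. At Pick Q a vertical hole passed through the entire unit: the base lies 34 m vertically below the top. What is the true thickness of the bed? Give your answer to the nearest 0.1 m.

30.1 m

Let the plane be z = a·E + b·N + c.
Pick Q−Pick P: −583a + 780b = 487.6;  Pick R−Pick P: −456a + 247b = 204.
Solving gives a = −0.18274, b = 0.48854.
|∇z| = √(a²+b²) = 0.52160, so dip δ = arctan(0.52160) = 27.55°.
True thickness = vertical thickness × cos δ = 34 × cos 27.55° = 30.1 m.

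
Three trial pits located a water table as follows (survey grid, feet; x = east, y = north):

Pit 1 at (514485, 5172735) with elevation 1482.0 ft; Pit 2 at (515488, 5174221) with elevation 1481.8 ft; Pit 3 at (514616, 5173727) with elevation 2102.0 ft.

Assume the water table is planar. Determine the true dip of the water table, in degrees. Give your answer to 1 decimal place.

54.3°

Two edge vectors: Pit 1→Pit 2 = (1003, 1486, -0.2), Pit 1→Pit 3 = (131, 992, 620).
Normal n = (Pit 1→Pit 2) × (Pit 1→Pit 3) = (921518.4, -621886.2, 800310).
So ∂z/∂x = −n_x/n_z = −1.15145 and ∂z/∂y = −n_y/n_z = 0.77706.
Gradient magnitude |∇z| = √(a² + b²) = √(1.32584 + 0.60382) = 1.38912.
True dip = arctan(1.38912) = 54.3°, dipping toward SE (azimuth ≈ 124°).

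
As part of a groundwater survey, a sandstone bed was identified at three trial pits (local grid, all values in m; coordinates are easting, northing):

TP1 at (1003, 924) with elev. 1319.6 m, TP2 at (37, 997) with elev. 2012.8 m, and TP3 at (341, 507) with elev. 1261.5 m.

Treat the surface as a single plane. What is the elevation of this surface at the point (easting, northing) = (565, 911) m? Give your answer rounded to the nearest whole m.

Let the plane be z = a·easting + b·northing + c.
TP2−TP1: −966a + 73b = 693.2;  TP3−TP1: −662a − 417b = −58.1.
Solving gives a = −0.63133, b = 1.14158.
Then c = 1319.6 − a·1003 − b·924 = 898.00.
At (565, 911): z = −356.7 + 1040.0 + 898.00 = 1581.3 m.

1581 m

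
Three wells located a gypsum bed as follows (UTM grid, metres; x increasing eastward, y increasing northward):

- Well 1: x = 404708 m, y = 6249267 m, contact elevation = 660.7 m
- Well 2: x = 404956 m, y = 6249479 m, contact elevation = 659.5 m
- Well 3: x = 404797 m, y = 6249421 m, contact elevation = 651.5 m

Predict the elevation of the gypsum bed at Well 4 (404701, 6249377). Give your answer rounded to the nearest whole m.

648 m

Let the plane be z = a·x + b·y + c.
Well 2−Well 1: 248a + 212b = −1.2;  Well 3−Well 1: 89a + 154b = −9.2.
Solving gives a = 0.09136825, b = −0.11254399.
Then c = 660.7 − a·404708 − b·6249267 = 667000.66.
At (404701, 6249377): z = 36976.8 − 703329.8 + 667000.66 = 647.7 m.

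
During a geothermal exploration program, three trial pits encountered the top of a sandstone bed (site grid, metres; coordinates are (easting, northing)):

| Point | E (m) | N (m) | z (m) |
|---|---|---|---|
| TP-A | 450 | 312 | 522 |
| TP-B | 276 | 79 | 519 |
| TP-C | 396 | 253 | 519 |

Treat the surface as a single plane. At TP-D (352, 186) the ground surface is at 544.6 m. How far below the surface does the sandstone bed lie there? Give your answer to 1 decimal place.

25.1 m

Let the plane be z = a·E + b·N + c.
TP-B−TP-A: −174a − 233b = −3;  TP-C−TP-A: −54a − 59b = −3.
Solving gives a = 0.22539, b = −0.15544.
Then c = 522 − a·450 − b·312 = 469.07.
At (352, 186): z_contact = 79.34 − 28.91 + 469.07 = 519.50 m.
Depth below ground = 544.6 − 519.50 = 25.1 m.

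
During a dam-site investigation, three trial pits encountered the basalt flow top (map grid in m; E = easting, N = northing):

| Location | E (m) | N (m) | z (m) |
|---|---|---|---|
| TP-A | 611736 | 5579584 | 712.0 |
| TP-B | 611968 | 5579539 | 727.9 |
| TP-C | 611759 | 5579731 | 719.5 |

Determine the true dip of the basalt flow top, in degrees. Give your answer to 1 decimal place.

Two edge vectors: TP-A→TP-B = (232, -45, 15.9), TP-A→TP-C = (23, 147, 7.5).
Normal n = (TP-A→TP-B) × (TP-A→TP-C) = (-2674.8, -1374.3, 35139).
So ∂z/∂E = −n_x/n_z = 0.07612 and ∂z/∂N = −n_y/n_z = 0.03911.
Gradient magnitude |∇z| = √(a² + b²) = √(0.00579 + 0.00153) = 0.08558.
True dip = arctan(0.08558) = 4.9°, dipping toward WSW (azimuth ≈ 243°).

4.9°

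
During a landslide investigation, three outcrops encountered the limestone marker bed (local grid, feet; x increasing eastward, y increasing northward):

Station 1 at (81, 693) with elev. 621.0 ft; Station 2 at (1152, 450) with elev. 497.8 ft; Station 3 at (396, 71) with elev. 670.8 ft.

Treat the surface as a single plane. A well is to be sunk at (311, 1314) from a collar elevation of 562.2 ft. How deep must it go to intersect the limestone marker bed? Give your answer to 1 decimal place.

72.9 ft

Two edge vectors: Station 1→Station 2 = (1071, -243, -123.2), Station 1→Station 3 = (315, -622, 49.8).
Normal n = (Station 1→Station 2) × (Station 1→Station 3) = (-88731.8, -92143.8, -589617).
So ∂z/∂x = −n_x/n_z = −0.150491 and ∂z/∂y = −n_y/n_z = −0.156277.
Intercept c from Station 1: 621 + 12.19 + 108.30 = 741.49.
At (311, 1314): z_contact = −46.80 − 205.35 + 741.49 = 489.34 ft.
Depth below ground = 562.2 − 489.34 = 72.9 ft.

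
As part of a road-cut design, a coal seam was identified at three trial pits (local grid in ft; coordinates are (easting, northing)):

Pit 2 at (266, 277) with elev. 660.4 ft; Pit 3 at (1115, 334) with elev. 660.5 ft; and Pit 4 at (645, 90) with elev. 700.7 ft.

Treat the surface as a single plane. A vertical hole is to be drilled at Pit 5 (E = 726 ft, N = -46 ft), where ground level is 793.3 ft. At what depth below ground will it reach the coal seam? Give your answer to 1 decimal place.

Let the plane be z = a·E + b·N + c.
Pit 3−Pit 2: 849a + 57b = 0.1;  Pit 4−Pit 2: 379a − 187b = 40.3.
Solving gives a = 0.012839, b = −0.189486.
Then c = 660.4 − a·266 − b·277 = 709.47.
At (726, -46): z_contact = 9.32 + 8.72 + 709.47 = 727.51 ft.
Depth below ground = 793.3 − 727.51 = 65.8 ft.

65.8 ft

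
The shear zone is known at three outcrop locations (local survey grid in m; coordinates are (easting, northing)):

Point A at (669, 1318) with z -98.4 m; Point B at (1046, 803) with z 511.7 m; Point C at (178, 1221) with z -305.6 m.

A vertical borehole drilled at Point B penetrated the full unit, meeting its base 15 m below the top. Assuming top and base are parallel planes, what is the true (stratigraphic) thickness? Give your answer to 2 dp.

Let the plane be z = a·E + b·N + c.
Point B−Point A: 377a − 515b = 610.1;  Point C−Point A: −491a − 97b = −207.2.
Solving gives a = 0.57315, b = −0.76510.
|∇z| = √(a²+b²) = 0.95596, so dip δ = arctan(0.95596) = 43.71°.
True thickness = vertical thickness × cos δ = 15 × cos 43.71° = 10.84 m.

10.84 m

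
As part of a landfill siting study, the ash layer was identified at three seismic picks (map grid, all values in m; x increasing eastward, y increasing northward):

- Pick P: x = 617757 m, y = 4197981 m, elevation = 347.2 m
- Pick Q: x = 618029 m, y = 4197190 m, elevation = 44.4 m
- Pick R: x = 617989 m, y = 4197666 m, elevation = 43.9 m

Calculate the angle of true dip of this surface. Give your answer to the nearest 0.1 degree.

Two edge vectors: Pick P→Pick Q = (272, -791, -302.8), Pick P→Pick R = (232, -315, -303.3).
Normal n = (Pick P→Pick Q) × (Pick P→Pick R) = (144528.3, 12248, 97832).
So ∂z/∂x = −n_x/n_z = −1.47731 and ∂z/∂y = −n_y/n_z = −0.12519.
Gradient magnitude |∇z| = √(a² + b²) = √(2.18245 + 0.01567) = 1.48261.
True dip = arctan(1.48261) = 56.0°, dipping toward E (azimuth ≈ 085°).

56.0°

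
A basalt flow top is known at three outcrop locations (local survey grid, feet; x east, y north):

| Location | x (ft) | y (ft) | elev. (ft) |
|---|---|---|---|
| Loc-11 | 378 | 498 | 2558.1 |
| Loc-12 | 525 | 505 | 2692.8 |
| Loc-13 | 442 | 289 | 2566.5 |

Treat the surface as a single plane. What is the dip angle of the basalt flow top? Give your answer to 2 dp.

43.09°

Two edge vectors: Loc-11→Loc-12 = (147, 7, 134.7), Loc-11→Loc-13 = (64, -209, 8.4).
Normal n = (Loc-11→Loc-12) × (Loc-11→Loc-13) = (28211.1, 7386, -31171).
So ∂z/∂x = −n_x/n_z = 0.90504 and ∂z/∂y = −n_y/n_z = 0.23695.
Gradient magnitude |∇z| = √(a² + b²) = √(0.81910 + 0.05615) = 0.93555.
True dip = arctan(0.93555) = 43.09°, dipping toward WSW (azimuth ≈ 255°).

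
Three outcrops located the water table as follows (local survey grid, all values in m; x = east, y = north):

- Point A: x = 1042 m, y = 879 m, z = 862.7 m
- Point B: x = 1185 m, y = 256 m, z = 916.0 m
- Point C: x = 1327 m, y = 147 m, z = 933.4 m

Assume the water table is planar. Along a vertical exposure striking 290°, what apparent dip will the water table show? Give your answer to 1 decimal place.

Let the plane be z = a·x + b·y + c.
Point B−Point A: 143a − 623b = 53.3;  Point C−Point A: 285a − 732b = 70.7.
Solving gives a = 0.06903, b = −0.06971.
Unit vector along 290° is (sin 290°, cos 290°) = (-0.9397, 0.3420).
Slope in that direction = a·(-0.9397) + b·(0.3420) = −0.08870.
Apparent dip = arctan|0.08870| = 5.1° (true dip is 5.6°, so apparent ≤ true as expected).

5.1°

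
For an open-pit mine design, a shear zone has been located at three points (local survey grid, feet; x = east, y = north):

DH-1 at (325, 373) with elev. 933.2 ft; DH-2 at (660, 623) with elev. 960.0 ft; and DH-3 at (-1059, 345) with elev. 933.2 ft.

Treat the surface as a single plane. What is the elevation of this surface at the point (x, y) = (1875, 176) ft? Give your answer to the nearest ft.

Let the plane be z = a·x + b·y + c.
DH-2−DH-1: 335a + 250b = 26.8;  DH-3−DH-1: −1384a − 28b = 0.
Solving gives a = −0.00223, b = 0.11019.
Then c = 933.2 − a·325 − b·373 = 892.82.
At (1875, 176): z = −4.2 + 19.4 + 892.82 = 908.0 ft.

908 ft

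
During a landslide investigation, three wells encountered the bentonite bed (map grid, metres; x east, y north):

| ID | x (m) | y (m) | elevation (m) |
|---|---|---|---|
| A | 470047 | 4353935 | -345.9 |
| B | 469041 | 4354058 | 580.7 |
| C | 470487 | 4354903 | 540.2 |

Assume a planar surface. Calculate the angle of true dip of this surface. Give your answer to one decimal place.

Let the plane be z = a·x + b·y + c.
B−A: −1006a + 123b = 926.6;  C−A: 440a + 968b = 886.1.
Solving gives a = −0.76655, b = 1.26382.
Gradient magnitude |∇z| = √(a² + b²) = √(0.58760 + 1.59725) = 1.47812.
True dip = arctan(1.47812) = 55.9°, dipping toward SSE (azimuth ≈ 149°).

55.9°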